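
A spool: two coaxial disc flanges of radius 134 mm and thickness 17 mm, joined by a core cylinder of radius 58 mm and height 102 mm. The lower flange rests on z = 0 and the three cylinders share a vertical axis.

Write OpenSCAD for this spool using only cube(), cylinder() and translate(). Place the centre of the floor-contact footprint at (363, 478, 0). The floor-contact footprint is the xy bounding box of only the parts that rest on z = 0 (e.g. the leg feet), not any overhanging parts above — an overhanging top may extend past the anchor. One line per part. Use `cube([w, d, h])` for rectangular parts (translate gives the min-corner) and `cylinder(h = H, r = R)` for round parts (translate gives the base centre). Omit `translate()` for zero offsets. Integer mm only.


translate([363, 478, 0]) cylinder(h = 17, r = 134);
translate([363, 478, 17]) cylinder(h = 102, r = 58);
translate([363, 478, 119]) cylinder(h = 17, r = 134);


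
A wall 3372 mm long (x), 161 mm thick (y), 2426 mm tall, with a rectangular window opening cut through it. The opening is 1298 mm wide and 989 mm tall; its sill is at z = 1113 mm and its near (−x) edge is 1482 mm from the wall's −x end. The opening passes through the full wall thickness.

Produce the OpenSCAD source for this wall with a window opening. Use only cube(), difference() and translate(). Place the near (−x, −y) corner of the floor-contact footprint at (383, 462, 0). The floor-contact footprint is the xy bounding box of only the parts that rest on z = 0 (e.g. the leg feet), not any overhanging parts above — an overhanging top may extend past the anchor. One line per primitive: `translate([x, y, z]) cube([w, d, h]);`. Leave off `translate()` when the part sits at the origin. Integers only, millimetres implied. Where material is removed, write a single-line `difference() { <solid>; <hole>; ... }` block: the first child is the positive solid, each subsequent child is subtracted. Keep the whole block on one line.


difference() { translate([383, 462, 0]) cube([3372, 161, 2426]); translate([1865, 462, 1113]) cube([1298, 161, 989]); }


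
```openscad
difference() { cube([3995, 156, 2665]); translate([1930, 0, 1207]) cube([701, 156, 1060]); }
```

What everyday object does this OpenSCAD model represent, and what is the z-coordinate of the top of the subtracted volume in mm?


A wall with a window opening. The window head height is 2267 mm.

A wall with a rectangular opening subtracted — a window. Sill at z = 1207, opening 1060 mm tall, so the head is at 1207 + 1060 = 2267 mm.


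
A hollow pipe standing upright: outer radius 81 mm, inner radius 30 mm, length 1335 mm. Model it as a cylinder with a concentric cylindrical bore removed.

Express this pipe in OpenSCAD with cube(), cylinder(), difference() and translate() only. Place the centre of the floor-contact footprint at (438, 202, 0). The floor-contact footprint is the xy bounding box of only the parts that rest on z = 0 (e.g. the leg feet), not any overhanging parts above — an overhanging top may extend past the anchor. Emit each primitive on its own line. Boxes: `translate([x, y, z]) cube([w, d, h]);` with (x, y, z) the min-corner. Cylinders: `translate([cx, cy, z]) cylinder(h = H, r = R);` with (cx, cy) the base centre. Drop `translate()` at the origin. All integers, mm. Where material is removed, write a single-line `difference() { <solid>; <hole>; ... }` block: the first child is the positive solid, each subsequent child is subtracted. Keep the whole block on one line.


difference() { translate([438, 202, 0]) cylinder(h = 1335, r = 81); translate([438, 202, 0]) cylinder(h = 1335, r = 30); }


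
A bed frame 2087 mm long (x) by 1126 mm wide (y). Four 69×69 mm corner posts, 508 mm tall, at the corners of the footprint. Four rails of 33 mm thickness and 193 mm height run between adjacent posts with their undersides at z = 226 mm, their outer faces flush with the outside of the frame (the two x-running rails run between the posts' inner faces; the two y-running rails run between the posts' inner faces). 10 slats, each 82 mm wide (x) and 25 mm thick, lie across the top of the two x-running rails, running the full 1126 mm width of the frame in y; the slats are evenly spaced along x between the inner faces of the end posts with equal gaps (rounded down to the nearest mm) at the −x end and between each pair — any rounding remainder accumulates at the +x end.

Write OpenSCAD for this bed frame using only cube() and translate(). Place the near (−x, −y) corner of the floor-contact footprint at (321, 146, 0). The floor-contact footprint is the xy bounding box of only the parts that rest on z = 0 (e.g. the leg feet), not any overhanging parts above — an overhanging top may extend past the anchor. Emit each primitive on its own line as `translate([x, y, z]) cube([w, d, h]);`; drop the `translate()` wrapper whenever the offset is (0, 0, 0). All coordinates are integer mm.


// slat z = rail_z + rail_h = 226 + 193 = 419
// slat gap = ⌊(1949 − 10·82) / 11⌋ = 102
translate([321, 146, 0]) cube([69, 69, 508]);
translate([321, 1203, 0]) cube([69, 69, 508]);
translate([2339, 146, 0]) cube([69, 69, 508]);
translate([2339, 1203, 0]) cube([69, 69, 508]);
translate([390, 146, 226]) cube([1949, 33, 193]);
translate([390, 1239, 226]) cube([1949, 33, 193]);
translate([321, 215, 226]) cube([33, 988, 193]);
translate([2375, 215, 226]) cube([33, 988, 193]);
translate([492, 146, 419]) cube([82, 1126, 25]);
translate([676, 146, 419]) cube([82, 1126, 25]);
translate([860, 146, 419]) cube([82, 1126, 25]);
translate([1044, 146, 419]) cube([82, 1126, 25]);
translate([1228, 146, 419]) cube([82, 1126, 25]);
translate([1412, 146, 419]) cube([82, 1126, 25]);
translate([1596, 146, 419]) cube([82, 1126, 25]);
translate([1780, 146, 419]) cube([82, 1126, 25]);
translate([1964, 146, 419]) cube([82, 1126, 25]);
translate([2148, 146, 419]) cube([82, 1126, 25]);


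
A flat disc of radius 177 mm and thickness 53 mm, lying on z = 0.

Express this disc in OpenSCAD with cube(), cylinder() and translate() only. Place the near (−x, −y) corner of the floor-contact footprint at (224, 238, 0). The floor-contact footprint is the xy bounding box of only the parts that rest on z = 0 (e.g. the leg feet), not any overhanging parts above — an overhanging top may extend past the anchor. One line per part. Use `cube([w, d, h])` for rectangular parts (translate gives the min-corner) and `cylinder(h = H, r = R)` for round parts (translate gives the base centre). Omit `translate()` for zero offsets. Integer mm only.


translate([401, 415, 0]) cylinder(h = 53, r = 177);


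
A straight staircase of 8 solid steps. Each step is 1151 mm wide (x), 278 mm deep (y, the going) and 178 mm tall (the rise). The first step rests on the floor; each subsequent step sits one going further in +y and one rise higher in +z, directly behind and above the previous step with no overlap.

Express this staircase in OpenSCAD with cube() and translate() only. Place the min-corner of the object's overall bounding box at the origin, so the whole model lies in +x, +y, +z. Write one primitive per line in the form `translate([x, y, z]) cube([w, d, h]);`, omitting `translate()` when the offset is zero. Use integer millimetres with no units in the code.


cube([1151, 278, 178]);
translate([0, 278, 178]) cube([1151, 278, 178]);
translate([0, 556, 356]) cube([1151, 278, 178]);
translate([0, 834, 534]) cube([1151, 278, 178]);
translate([0, 1112, 712]) cube([1151, 278, 178]);
translate([0, 1390, 890]) cube([1151, 278, 178]);
translate([0, 1668, 1068]) cube([1151, 278, 178]);
translate([0, 1946, 1246]) cube([1151, 278, 178]);


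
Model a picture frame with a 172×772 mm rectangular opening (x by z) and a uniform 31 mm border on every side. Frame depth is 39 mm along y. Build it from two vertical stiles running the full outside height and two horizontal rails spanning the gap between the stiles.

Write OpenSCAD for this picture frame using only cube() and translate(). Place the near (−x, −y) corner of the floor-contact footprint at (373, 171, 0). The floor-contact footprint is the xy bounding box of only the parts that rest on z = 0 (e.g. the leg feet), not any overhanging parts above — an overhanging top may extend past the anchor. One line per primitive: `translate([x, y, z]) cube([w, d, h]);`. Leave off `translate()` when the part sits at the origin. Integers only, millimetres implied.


translate([373, 171, 0]) cube([31, 39, 834]);
translate([576, 171, 0]) cube([31, 39, 834]);
translate([404, 171, 0]) cube([172, 39, 31]);
translate([404, 171, 803]) cube([172, 39, 31]);


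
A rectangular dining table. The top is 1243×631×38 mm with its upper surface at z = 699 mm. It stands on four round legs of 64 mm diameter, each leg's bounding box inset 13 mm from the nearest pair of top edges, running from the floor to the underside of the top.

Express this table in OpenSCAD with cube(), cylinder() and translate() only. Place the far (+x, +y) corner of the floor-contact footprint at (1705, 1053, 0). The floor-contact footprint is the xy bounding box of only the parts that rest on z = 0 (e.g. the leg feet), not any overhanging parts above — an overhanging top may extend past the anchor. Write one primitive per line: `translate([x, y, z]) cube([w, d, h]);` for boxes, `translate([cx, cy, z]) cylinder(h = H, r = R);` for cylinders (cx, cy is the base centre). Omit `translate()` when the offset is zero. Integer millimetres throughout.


translate([475, 435, 661]) cube([1243, 631, 38]);
translate([520, 480, 0]) cylinder(h = 661, r = 32);
translate([1673, 480, 0]) cylinder(h = 661, r = 32);
translate([520, 1021, 0]) cylinder(h = 661, r = 32);
translate([1673, 1021, 0]) cylinder(h = 661, r = 32);


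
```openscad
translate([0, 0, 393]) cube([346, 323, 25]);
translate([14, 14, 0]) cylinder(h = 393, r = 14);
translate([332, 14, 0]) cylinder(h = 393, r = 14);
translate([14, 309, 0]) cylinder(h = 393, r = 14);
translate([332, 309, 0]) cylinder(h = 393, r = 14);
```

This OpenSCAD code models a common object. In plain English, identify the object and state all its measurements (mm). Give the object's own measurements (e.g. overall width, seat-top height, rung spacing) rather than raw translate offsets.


A simple wooden stool: a rectangular seat 346 mm (x) by 323 mm (y), 25 mm thick, top face at z = 418 mm, on four round legs, each 28 mm in diameter. The legs rest on z = 0, each leg's axis is inset half a diameter from the nearest pair of seat edges (so the leg's bounding box is flush with the corner).


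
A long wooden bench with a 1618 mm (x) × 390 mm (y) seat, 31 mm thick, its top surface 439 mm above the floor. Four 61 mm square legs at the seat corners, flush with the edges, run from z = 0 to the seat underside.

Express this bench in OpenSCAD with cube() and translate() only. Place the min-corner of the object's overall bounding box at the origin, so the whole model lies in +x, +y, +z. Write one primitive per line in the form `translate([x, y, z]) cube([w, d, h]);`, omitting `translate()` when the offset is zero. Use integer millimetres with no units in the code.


translate([0, 0, 408]) cube([1618, 390, 31]);
cube([61, 61, 408]);
translate([0, 329, 0]) cube([61, 61, 408]);
translate([1557, 0, 0]) cube([61, 61, 408]);
translate([1557, 329, 0]) cube([61, 61, 408]);


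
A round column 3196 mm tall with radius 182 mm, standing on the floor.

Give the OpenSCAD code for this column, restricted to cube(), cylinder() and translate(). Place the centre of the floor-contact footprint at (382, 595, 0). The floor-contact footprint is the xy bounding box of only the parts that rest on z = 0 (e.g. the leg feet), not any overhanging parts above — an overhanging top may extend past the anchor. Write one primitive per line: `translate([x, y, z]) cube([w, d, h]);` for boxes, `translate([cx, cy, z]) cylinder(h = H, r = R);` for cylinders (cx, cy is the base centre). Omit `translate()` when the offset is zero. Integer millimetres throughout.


translate([382, 595, 0]) cylinder(h = 3196, r = 182);


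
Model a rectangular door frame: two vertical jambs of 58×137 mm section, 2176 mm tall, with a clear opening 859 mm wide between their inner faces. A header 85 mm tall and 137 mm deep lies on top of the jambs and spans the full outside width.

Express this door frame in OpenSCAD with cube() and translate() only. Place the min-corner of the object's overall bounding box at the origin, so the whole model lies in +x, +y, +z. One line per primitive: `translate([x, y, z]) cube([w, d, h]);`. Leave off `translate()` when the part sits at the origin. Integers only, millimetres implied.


cube([58, 137, 2176]);
translate([917, 0, 0]) cube([58, 137, 2176]);
translate([0, 0, 2176]) cube([975, 137, 85]);


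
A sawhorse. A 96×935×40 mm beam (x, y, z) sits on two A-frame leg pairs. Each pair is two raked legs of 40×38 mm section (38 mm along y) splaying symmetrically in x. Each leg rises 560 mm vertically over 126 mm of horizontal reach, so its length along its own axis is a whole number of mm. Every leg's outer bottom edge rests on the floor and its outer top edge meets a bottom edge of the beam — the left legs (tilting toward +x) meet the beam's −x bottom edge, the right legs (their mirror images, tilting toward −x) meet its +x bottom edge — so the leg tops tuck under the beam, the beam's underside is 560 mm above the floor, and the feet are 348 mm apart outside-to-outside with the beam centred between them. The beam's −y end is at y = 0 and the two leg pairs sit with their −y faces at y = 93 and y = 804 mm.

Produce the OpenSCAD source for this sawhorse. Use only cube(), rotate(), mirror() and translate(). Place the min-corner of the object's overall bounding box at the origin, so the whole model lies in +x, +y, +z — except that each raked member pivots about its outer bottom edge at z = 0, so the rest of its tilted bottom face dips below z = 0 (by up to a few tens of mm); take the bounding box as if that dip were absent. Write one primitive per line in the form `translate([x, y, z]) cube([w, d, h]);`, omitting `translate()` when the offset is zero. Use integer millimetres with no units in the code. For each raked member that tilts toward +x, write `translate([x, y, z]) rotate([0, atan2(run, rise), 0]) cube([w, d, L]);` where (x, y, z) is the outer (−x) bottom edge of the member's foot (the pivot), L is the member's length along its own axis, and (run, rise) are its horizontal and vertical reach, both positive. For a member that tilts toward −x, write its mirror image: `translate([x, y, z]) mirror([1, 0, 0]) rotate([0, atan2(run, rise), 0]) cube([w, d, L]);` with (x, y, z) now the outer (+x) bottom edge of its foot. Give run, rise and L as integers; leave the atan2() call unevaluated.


translate([126, 0, 560]) cube([96, 935, 40]);
translate([0, 93, 0]) rotate([0, atan2(126, 560), 0]) cube([40, 38, 574]);
translate([348, 93, 0]) mirror([1, 0, 0]) rotate([0, atan2(126, 560), 0]) cube([40, 38, 574]);
translate([0, 804, 0]) rotate([0, atan2(126, 560), 0]) cube([40, 38, 574]);
translate([348, 804, 0]) mirror([1, 0, 0]) rotate([0, atan2(126, 560), 0]) cube([40, 38, 574]);


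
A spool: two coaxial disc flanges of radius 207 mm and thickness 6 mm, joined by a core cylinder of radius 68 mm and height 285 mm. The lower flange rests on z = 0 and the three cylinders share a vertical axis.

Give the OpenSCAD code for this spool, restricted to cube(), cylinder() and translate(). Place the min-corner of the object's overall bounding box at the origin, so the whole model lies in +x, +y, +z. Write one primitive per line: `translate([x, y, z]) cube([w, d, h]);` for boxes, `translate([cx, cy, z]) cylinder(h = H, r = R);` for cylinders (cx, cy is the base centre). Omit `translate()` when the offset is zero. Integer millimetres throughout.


translate([207, 207, 0]) cylinder(h = 6, r = 207);
translate([207, 207, 6]) cylinder(h = 285, r = 68);
translate([207, 207, 291]) cylinder(h = 6, r = 207);


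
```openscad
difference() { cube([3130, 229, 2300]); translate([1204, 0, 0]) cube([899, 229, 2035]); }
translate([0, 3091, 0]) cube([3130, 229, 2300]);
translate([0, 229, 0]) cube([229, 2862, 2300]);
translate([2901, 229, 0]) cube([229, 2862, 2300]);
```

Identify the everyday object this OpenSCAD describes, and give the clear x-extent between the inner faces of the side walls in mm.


A single room. The interior width is 2672 mm.

Four walls enclosing a rectangle with a door in the front wall — a room. Outside width 3130 minus two 229 mm walls gives 2672 mm.


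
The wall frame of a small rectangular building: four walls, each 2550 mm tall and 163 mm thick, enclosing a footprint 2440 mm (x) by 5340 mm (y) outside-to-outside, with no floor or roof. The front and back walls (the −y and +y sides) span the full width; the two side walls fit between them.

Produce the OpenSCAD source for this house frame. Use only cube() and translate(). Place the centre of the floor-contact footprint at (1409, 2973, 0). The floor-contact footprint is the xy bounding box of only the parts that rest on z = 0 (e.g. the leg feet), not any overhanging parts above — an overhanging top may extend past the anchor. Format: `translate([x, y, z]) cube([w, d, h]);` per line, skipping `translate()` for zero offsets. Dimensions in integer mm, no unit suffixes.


translate([189, 303, 0]) cube([2440, 163, 2550]);
translate([189, 5480, 0]) cube([2440, 163, 2550]);
translate([189, 466, 0]) cube([163, 5014, 2550]);
translate([2466, 466, 0]) cube([163, 5014, 2550]);


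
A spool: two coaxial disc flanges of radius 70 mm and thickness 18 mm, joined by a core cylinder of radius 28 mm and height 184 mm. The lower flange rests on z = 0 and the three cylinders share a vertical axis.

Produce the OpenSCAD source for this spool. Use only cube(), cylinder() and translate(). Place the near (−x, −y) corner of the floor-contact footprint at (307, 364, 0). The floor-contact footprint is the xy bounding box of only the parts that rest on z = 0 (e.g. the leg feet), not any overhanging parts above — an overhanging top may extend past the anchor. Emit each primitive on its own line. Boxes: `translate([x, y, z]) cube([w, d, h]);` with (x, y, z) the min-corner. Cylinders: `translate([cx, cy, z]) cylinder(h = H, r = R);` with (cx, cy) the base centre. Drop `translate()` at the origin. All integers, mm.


translate([377, 434, 0]) cylinder(h = 18, r = 70);
translate([377, 434, 18]) cylinder(h = 184, r = 28);
translate([377, 434, 202]) cylinder(h = 18, r = 70);


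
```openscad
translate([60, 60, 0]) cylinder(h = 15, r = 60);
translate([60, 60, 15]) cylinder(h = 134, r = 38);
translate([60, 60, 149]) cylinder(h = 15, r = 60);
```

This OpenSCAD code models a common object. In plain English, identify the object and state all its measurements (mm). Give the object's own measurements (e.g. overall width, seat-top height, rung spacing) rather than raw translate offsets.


A spool: two coaxial disc flanges of radius 60 mm and thickness 15 mm, joined by a core cylinder of radius 38 mm and height 134 mm. The lower flange rests on z = 0 and the three cylinders share a vertical axis.


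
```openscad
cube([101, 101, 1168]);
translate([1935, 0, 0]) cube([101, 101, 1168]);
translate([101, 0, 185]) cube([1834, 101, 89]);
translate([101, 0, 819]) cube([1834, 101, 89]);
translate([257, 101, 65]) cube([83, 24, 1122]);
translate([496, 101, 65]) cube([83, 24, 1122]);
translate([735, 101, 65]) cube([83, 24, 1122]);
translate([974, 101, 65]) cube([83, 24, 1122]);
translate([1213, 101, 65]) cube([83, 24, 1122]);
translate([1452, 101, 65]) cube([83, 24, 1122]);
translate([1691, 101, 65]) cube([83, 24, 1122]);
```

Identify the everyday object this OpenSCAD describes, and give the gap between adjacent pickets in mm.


A fence section. The picket gap is 156 mm.

Two posts, two rails, 7 pickets — a fence section. Span 1834 mm holds 7 pickets of 83 mm with 8 equal gaps: ⌊(1834 − 7·83) / 8⌋ = 156 mm.


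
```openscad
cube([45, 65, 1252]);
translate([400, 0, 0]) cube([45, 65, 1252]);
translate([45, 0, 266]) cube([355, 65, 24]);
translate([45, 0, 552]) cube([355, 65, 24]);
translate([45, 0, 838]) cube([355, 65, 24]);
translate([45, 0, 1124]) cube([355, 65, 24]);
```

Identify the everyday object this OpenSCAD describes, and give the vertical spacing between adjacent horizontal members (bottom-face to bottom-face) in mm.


A ladder. The rung spacing is 286 mm.

Two tall 45×65 posts with 4 short bars between them — a ladder. Adjacent rungs sit at z = 266 and z = 552, so the spacing is 552 − 266 = 286 mm.


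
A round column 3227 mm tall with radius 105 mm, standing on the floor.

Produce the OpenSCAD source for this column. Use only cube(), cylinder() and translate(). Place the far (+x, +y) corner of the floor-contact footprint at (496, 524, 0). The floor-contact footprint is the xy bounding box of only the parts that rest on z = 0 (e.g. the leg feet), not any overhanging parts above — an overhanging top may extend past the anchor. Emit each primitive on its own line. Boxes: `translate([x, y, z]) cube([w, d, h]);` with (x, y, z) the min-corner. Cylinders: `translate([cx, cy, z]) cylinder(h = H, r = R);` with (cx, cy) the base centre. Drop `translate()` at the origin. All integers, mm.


translate([391, 419, 0]) cylinder(h = 3227, r = 105);


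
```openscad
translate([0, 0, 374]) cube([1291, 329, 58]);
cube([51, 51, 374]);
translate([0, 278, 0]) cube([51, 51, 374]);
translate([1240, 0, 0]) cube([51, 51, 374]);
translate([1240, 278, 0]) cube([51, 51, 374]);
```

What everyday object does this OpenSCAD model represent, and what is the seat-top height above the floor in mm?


A bench. The seat-top height is 432 mm.

A long slab on four corner posts — a bench. The slab sits at z = 374 with thickness 58, so the top is 374 + 58 = 432 mm.


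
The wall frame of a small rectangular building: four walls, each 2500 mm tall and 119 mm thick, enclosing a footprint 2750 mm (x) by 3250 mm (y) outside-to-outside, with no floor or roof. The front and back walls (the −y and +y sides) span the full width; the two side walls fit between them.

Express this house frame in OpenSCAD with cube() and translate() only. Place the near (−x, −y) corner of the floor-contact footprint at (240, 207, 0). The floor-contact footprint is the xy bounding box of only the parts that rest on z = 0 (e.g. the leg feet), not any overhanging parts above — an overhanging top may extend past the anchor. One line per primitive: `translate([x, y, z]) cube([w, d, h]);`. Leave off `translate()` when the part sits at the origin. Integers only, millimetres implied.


translate([240, 207, 0]) cube([2750, 119, 2500]);
translate([240, 3338, 0]) cube([2750, 119, 2500]);
translate([240, 326, 0]) cube([119, 3012, 2500]);
translate([2871, 326, 0]) cube([119, 3012, 2500]);


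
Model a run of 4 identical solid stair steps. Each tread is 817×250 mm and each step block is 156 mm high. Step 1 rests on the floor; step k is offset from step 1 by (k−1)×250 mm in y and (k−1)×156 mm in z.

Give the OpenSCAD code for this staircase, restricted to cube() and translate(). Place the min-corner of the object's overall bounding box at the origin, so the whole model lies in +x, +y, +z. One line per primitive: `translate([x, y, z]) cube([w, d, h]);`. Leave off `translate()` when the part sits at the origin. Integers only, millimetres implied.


cube([817, 250, 156]);
translate([0, 250, 156]) cube([817, 250, 156]);
translate([0, 500, 312]) cube([817, 250, 156]);
translate([0, 750, 468]) cube([817, 250, 156]);


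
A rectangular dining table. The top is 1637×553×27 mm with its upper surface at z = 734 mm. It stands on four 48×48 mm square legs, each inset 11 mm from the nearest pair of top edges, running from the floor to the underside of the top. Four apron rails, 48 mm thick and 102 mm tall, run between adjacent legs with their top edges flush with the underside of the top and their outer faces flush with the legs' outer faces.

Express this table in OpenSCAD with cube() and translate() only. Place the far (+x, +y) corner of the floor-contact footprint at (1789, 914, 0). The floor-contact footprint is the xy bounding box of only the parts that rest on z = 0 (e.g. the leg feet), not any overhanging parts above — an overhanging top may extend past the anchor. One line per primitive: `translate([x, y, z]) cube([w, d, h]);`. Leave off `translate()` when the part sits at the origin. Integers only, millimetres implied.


translate([163, 372, 707]) cube([1637, 553, 27]);
translate([174, 383, 0]) cube([48, 48, 707]);
translate([1741, 383, 0]) cube([48, 48, 707]);
translate([174, 866, 0]) cube([48, 48, 707]);
translate([1741, 866, 0]) cube([48, 48, 707]);
translate([222, 383, 605]) cube([1519, 48, 102]);
translate([222, 866, 605]) cube([1519, 48, 102]);
translate([174, 431, 605]) cube([48, 435, 102]);
translate([1741, 431, 605]) cube([48, 435, 102]);


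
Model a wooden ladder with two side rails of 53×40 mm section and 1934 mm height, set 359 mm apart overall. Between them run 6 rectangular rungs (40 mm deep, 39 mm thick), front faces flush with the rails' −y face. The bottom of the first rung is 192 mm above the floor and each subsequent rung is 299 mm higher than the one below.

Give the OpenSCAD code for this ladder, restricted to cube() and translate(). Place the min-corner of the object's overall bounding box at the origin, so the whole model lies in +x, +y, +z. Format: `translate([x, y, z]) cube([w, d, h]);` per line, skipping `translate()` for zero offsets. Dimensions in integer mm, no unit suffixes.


cube([53, 40, 1934]);
translate([306, 0, 0]) cube([53, 40, 1934]);
translate([53, 0, 192]) cube([253, 40, 39]);
translate([53, 0, 491]) cube([253, 40, 39]);
translate([53, 0, 790]) cube([253, 40, 39]);
translate([53, 0, 1089]) cube([253, 40, 39]);
translate([53, 0, 1388]) cube([253, 40, 39]);
translate([53, 0, 1687]) cube([253, 40, 39]);


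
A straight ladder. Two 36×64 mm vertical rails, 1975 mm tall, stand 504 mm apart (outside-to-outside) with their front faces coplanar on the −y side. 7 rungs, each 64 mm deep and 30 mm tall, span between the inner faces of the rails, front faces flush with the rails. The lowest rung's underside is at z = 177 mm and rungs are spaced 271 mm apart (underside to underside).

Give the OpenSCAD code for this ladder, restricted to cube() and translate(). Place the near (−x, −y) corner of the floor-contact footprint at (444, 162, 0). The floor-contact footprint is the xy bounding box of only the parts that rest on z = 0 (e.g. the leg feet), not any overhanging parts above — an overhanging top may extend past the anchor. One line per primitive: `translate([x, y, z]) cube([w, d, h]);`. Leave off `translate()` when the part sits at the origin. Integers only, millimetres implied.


// rung span = 504 - 2*36 = 432
// rung[k] z = 177 + k*271
translate([444, 162, 0]) cube([36, 64, 1975]);
translate([912, 162, 0]) cube([36, 64, 1975]);
translate([480, 162, 177]) cube([432, 64, 30]);
translate([480, 162, 448]) cube([432, 64, 30]);
translate([480, 162, 719]) cube([432, 64, 30]);
translate([480, 162, 990]) cube([432, 64, 30]);
translate([480, 162, 1261]) cube([432, 64, 30]);
translate([480, 162, 1532]) cube([432, 64, 30]);
translate([480, 162, 1803]) cube([432, 64, 30]);


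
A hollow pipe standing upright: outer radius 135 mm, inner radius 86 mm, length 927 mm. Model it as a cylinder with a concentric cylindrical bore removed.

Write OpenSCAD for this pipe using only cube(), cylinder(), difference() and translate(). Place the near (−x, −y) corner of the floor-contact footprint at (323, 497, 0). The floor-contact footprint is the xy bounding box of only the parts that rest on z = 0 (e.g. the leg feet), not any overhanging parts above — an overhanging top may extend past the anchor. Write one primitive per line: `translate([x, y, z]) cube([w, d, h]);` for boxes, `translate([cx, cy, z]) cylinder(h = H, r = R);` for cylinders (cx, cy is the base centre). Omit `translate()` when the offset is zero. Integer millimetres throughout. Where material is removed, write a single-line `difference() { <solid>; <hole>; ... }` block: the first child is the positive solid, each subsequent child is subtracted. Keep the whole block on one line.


difference() { translate([458, 632, 0]) cylinder(h = 927, r = 135); translate([458, 632, 0]) cylinder(h = 927, r = 86); }


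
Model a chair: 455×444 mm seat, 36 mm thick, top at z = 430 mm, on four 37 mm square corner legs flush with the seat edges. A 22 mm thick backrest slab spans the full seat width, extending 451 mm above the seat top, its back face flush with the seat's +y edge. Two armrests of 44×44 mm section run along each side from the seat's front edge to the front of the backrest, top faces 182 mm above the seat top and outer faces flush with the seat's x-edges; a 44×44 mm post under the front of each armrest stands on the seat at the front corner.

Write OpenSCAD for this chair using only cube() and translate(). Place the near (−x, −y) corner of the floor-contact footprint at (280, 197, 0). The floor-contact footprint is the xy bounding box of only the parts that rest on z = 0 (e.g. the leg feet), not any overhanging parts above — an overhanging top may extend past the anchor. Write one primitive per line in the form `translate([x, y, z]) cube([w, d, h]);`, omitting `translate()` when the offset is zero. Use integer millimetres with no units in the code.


translate([280, 197, 394]) cube([455, 444, 36]);
translate([280, 197, 0]) cube([37, 37, 394]);
translate([698, 197, 0]) cube([37, 37, 394]);
translate([280, 604, 0]) cube([37, 37, 394]);
translate([698, 604, 0]) cube([37, 37, 394]);
translate([280, 619, 430]) cube([455, 22, 451]);
translate([280, 197, 568]) cube([44, 422, 44]);
translate([691, 197, 568]) cube([44, 422, 44]);
translate([280, 197, 430]) cube([44, 44, 138]);
translate([691, 197, 430]) cube([44, 44, 138]);


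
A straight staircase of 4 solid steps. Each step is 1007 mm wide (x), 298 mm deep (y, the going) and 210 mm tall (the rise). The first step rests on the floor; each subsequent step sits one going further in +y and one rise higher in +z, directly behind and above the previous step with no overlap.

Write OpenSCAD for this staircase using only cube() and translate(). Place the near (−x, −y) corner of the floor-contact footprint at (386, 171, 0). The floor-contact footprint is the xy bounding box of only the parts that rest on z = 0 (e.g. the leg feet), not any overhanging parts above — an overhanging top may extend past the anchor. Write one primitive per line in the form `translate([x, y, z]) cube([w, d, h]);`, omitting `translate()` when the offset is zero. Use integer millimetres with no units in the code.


translate([386, 171, 0]) cube([1007, 298, 210]);
translate([386, 469, 210]) cube([1007, 298, 210]);
translate([386, 767, 420]) cube([1007, 298, 210]);
translate([386, 1065, 630]) cube([1007, 298, 210]);


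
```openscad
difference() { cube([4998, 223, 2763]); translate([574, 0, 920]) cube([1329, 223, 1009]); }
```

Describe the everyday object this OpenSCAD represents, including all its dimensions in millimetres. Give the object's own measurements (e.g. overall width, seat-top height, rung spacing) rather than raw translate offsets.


A wall 4998 mm long (x), 223 mm thick (y), 2763 mm tall, with a rectangular window opening cut through it. The opening is 1329 mm wide and 1009 mm tall; its sill is at z = 920 mm and its near (−x) edge is 574 mm from the wall's −x end. The opening passes through the full wall thickness.


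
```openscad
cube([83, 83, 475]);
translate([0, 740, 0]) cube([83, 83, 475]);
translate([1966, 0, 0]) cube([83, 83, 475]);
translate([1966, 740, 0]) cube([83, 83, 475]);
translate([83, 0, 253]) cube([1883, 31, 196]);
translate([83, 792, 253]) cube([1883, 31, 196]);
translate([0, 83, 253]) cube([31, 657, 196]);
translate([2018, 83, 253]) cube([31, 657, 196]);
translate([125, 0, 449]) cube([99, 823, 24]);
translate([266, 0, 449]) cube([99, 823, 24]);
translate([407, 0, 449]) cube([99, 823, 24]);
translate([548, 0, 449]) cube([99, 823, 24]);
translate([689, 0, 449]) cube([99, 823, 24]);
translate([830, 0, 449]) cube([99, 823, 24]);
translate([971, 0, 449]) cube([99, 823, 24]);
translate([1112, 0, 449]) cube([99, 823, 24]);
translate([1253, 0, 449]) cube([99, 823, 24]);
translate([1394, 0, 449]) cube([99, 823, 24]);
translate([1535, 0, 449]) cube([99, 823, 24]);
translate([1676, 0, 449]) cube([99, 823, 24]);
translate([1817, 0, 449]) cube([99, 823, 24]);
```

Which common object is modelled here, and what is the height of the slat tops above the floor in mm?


A bed frame. The slat-top height is 473 mm.

Four posts, four rails, and a row of slats — a bed frame. Slats sit on the rails at z = 253 + 196 = 449; with slat thickness 24, the top is 473 mm.


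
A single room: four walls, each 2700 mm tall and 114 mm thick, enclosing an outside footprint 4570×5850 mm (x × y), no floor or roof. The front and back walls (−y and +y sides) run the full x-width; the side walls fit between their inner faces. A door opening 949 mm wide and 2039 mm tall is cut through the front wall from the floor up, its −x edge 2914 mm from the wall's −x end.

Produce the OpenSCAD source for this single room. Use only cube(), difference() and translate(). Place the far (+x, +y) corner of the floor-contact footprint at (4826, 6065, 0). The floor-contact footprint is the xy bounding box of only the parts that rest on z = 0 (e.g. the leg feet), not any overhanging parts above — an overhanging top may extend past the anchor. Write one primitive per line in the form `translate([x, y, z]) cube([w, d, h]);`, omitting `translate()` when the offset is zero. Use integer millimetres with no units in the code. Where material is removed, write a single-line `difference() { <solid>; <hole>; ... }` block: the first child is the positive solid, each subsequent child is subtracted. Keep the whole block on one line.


difference() { translate([256, 215, 0]) cube([4570, 114, 2700]); translate([3170, 215, 0]) cube([949, 114, 2039]); }
translate([256, 5951, 0]) cube([4570, 114, 2700]);
translate([256, 329, 0]) cube([114, 5622, 2700]);
translate([4712, 329, 0]) cube([114, 5622, 2700]);


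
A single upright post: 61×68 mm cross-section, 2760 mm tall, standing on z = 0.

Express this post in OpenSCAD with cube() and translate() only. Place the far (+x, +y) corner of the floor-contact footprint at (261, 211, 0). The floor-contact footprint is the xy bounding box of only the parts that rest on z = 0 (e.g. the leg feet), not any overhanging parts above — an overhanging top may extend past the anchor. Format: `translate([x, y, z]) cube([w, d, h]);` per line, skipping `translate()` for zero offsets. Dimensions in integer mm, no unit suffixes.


translate([200, 143, 0]) cube([61, 68, 2760]);


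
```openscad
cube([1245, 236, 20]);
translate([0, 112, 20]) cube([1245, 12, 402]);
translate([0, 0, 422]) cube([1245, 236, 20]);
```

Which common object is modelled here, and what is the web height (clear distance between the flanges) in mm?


An I-beam. The web height is 402 mm.

Two wide flanges with a thin centred web — an I-beam. Overall 442 mm minus two 20 mm flanges gives a web of 442 − 2·20 = 402 mm.


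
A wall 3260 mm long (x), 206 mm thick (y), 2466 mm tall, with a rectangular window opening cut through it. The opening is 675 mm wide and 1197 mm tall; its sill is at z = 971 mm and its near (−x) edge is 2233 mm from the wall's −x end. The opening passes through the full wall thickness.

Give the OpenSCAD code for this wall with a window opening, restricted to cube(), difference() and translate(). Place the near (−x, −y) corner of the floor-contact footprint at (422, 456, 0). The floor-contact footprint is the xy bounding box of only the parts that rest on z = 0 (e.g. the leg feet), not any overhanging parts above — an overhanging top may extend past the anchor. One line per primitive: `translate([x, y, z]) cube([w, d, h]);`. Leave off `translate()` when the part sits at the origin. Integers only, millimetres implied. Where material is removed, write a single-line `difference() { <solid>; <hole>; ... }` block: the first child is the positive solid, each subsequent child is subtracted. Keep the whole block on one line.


difference() { translate([422, 456, 0]) cube([3260, 206, 2466]); translate([2655, 456, 971]) cube([675, 206, 1197]); }


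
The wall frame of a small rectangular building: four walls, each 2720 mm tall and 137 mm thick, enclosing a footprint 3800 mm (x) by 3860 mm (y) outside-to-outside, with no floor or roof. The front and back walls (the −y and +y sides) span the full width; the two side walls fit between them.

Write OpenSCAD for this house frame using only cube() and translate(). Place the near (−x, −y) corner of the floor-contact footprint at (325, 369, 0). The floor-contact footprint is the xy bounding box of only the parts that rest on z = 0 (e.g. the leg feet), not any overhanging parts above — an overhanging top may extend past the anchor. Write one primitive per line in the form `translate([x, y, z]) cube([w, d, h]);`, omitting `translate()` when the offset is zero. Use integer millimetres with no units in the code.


translate([325, 369, 0]) cube([3800, 137, 2720]);
translate([325, 4092, 0]) cube([3800, 137, 2720]);
translate([325, 506, 0]) cube([137, 3586, 2720]);
translate([3988, 506, 0]) cube([137, 3586, 2720]);


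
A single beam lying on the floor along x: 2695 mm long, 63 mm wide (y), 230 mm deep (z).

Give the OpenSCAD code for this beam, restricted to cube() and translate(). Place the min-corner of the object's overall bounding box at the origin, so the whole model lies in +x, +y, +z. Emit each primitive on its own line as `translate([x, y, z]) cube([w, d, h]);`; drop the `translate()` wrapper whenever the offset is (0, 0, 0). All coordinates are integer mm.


cube([2695, 63, 230]);


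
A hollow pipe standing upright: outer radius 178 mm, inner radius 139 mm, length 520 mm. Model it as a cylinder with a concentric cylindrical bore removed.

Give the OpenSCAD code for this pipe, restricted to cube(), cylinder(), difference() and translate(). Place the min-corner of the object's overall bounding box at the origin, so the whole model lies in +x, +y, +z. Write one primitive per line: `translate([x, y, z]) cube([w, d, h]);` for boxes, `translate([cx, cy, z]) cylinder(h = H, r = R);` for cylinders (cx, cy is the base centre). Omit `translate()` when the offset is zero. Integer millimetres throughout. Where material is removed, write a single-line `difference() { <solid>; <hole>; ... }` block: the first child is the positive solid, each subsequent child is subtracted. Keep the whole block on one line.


difference() { translate([178, 178, 0]) cylinder(h = 520, r = 178); translate([178, 178, 0]) cylinder(h = 520, r = 139); }


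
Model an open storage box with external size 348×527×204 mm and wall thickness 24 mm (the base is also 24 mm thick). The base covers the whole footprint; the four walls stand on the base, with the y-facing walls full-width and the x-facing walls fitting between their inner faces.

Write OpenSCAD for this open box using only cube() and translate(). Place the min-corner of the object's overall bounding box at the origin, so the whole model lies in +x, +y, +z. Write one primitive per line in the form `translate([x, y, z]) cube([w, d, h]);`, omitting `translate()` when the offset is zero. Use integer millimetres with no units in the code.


cube([348, 527, 24]);
translate([0, 0, 24]) cube([348, 24, 180]);
translate([0, 503, 24]) cube([348, 24, 180]);
translate([0, 24, 24]) cube([24, 479, 180]);
translate([324, 24, 24]) cube([24, 479, 180]);


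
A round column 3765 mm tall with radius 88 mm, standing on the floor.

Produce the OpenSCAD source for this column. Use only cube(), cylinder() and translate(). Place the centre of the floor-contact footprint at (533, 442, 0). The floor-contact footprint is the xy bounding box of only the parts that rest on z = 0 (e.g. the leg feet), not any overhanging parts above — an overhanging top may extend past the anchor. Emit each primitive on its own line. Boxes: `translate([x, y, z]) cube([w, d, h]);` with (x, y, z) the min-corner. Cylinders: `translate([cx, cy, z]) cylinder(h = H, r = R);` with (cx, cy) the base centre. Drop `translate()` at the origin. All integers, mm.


translate([533, 442, 0]) cylinder(h = 3765, r = 88);
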